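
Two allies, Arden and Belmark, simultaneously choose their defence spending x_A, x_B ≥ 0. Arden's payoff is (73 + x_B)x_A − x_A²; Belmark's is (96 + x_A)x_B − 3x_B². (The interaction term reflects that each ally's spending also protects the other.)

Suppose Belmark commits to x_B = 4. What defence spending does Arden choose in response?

Expanding Arden's payoff: 73x_A + x_Bx_A − x_A².
∂π/∂x_A = 73 + x_B − 2x_A = 0, so x_A = 36.5 + 0.5x_B.
At x_B = 4: x_A = 36.5 + 0.5·4 = 38.5.

38.5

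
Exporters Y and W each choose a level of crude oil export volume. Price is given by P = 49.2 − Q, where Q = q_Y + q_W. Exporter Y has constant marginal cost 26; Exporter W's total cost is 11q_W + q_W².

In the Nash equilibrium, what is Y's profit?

60.84

Exporter Y's profit: π = q_Y(49.2 − (q_Y + q_W)) − 26q_Y.
∂π/∂q_Y = 23.2 − 2q_Y − q_W = 0, so q_Y = 11.6 − 0.5q_W.
For W: ∂π/∂q_W = 38.2 − 4q_W − q_Y = 0 ⇒ q_W = 9.55 − 0.25q_Y.
Substituting the second reaction function into the first: q_Y = 11.6 − 0.5(9.55 − 0.25q_Y), which gives 0.875q_Y = 6.825 ⇒ q_Y = 7.8.
Then q_W = 9.55 − 0.25·7.8 = 7.6.
Price P = 49.2 − 15.4 = 33.8.
Y's profit: (33.8 − 26)·7.8 = 60.84.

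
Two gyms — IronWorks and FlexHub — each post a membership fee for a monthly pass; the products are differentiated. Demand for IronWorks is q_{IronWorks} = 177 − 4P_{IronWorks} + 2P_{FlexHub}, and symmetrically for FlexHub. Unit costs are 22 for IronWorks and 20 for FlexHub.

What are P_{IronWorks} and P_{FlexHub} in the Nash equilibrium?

IronWorks's profit: π = (P_{IronWorks} − 22)(177 − 4P_{IronWorks} + 2P_{FlexHub}).
∂π/∂P_{IronWorks} = 265 − 8P_{IronWorks} + 2P_{FlexHub} = 0 ⇒ P_{IronWorks} = 33.125 + 0.25P_{FlexHub}.
Similarly P_{FlexHub} = 32.125 + 0.25P_{IronWorks}.
Plugging P_{FlexHub} into IronWorks's best response: P_{IronWorks} = 33.125 + 0.25(32.125 + 0.25P_{IronWorks}) ⇒ 0.9375P_{IronWorks} = 1317/32, so P_{IronWorks} = 43.9.
Then P_{FlexHub} = 32.125 + 0.25·43.9 = 43.1.

43.9, 43.1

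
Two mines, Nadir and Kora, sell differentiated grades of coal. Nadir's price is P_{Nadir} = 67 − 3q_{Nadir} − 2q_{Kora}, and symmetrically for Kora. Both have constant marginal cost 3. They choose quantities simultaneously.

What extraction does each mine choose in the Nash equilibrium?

8

Mine Nadir's profit: π = q_{Nadir}(67 − 3q_{Nadir} − 2q_{Kora}) − 3q_{Nadir}.
∂π/∂q_{Nadir} = 64 − 6q_{Nadir} − 2q_{Kora} = 0 ⇒ q_{Nadir} = 32/3 − (1/3)q_{Kora}.
Setting q_{Nadir} = q_{Kora} in the reaction function: q_{Nadir} = 32/3 − (1/3)q_{Nadir}, so q_{Nadir} = (32/3) / (4/3) = 8.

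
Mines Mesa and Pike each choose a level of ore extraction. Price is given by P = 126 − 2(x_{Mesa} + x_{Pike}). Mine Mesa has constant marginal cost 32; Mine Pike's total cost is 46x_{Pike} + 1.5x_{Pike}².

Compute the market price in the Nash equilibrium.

Mine Mesa's profit: π = x_{Mesa}(126 − 2(x_{Mesa} + x_{Pike})) − 32x_{Mesa}.
∂π/∂x_{Mesa} = 94 − 4x_{Mesa} − 2x_{Pike} = 0, so x_{Mesa} = 23.5 − 0.5x_{Pike}.
For Pike: ∂π/∂x_{Pike} = 80 − 7x_{Pike} − 2x_{Mesa} = 0 ⇒ x_{Pike} = 80/7 − (2/7)x_{Mesa}.
Plugging x_{Pike} into Mesa's best response: x_{Mesa} = 23.5 − 0.5(80/7 − (2/7)x_{Mesa}) ⇒ (6/7)x_{Mesa} = 249/14, so x_{Mesa} = 20.75.
Then x_{Pike} = 80/7 − (2/7)·20.75 = 5.5.
Equilibrium price: P = 126 − 2·26.25 = 73.5.

73.5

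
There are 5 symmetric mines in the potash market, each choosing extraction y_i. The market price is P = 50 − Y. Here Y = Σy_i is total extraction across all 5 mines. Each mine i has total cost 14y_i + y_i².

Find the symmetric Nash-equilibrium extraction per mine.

4.5

A representative mine's profit is π_i = y_i(50 − Y) − 14y_i − y_i², with Y = y_i + Σ_{j≠i} y_j.
First-order condition: 36 − 4y_i − Σ_{j≠i} y_j = 0.
Imposing symmetry (y_j = y for all j) turns Σ_{j≠i} y_j into 4y, so 36 = 8y and y = 4.5.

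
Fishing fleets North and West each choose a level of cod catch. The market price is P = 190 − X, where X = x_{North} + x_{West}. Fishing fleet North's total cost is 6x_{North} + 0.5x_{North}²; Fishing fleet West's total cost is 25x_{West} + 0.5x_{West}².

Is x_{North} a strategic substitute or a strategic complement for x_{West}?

Fishing fleet North's profit: π = x_{North}(190 − (x_{North} + x_{West})) − 6x_{North} − 0.5x_{North}².
∂π/∂x_{North} = 184 − 3x_{North} − x_{West} = 0, so x_{North} = 184/3 − (1/3)x_{West}.
The best-response slope dx_{North}/dx_{West} = −1/3 < 0: the reaction function is downward-sloping, so the choices are strategic substitutes.

strategic substitutes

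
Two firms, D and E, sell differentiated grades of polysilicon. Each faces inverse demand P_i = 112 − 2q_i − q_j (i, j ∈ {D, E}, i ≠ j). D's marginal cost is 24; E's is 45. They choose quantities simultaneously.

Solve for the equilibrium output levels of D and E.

19, 12

Firm D's profit: π = q_D(112 − 2q_D − q_E) − 24q_D.
∂π/∂q_D = 88 − 4q_D − q_E = 0 ⇒ q_D = 22 − 0.25q_E.
Similarly q_E = 16.75 − 0.25q_D.
Substituting the second reaction function into the first: q_D = 22 − 0.25(16.75 − 0.25q_D), which gives 0.9375q_D = 17.8125 ⇒ q_D = 19.
Then q_E = 16.75 − 0.25·19 = 12.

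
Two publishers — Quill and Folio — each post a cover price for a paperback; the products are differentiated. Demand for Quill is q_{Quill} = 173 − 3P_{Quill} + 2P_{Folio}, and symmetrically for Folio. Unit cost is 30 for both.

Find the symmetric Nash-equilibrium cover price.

Quill's profit: π = (P_{Quill} − 30)(173 − 3P_{Quill} + 2P_{Folio}).
∂π/∂P_{Quill} = 263 − 6P_{Quill} + 2P_{Folio} = 0 ⇒ P_{Quill} = 263/6 + (1/3)P_{Folio}.
The game is symmetric, so in equilibrium P_{Folio} = P_{Quill}: the reaction function gives (2/3)P_{Quill} = 263/6, hence P_{Quill} = 65.75.

65.75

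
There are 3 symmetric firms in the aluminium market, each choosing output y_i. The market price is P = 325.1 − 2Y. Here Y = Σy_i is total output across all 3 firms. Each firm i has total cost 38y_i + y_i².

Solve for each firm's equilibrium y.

A representative firm's profit is π_i = y_i(325.1 − 2Y) − 38y_i − y_i², with Y = y_i + Σ_{j≠i} y_j.
First-order condition: 287.1 − 6y_i − 2Σ_{j≠i} y_j = 0.
With identical firms, set every y_j = y: then 287.1 − 6y − 4y = 0, i.e. y = 287.1/10 = 28.71.

28.71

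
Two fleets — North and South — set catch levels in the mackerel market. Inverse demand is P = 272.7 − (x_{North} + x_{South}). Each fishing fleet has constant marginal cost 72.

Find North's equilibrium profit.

Fishing fleet North's profit: π = x_{North}(272.7 − (x_{North} + x_{South})) − 72x_{North}.
∂π/∂x_{North} = 200.7 − 2x_{North} − x_{South} = 0, so x_{North} = 100.35 − 0.5x_{South}.
The game is symmetric, so in equilibrium x_{South} = x_{North}: the reaction function gives 1.5x_{North} = 100.35, hence x_{North} = 66.9.
Price P = 272.7 − 133.8 = 138.9.
North's profit: (138.9 − 72)·66.9 = 4475.61.

4475.61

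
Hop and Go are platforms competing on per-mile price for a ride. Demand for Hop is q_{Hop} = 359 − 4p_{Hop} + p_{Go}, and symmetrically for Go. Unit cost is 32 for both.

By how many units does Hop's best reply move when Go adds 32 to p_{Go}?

Hop's profit: π = (p_{Hop} − 32)(359 − 4p_{Hop} + p_{Go}).
∂π/∂p_{Hop} = 487 − 8p_{Hop} + p_{Go} = 0 ⇒ p_{Hop} = 60.875 + 0.125p_{Go}.
The reaction-function slope is 0.125, so a 32-unit rise in p_{Go} moves p_{Hop} by 0.125 × 32 = 4. Hop's best response rises — the actions are strategic complements.

4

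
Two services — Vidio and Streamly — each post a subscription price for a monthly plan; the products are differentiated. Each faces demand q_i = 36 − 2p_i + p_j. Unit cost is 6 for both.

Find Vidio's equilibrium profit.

Vidio's profit: π = (p_{Vidio} − 6)(36 − 2p_{Vidio} + p_{Streamly}).
∂π/∂p_{Vidio} = 48 − 4p_{Vidio} + p_{Streamly} = 0 ⇒ p_{Vidio} = 12 + 0.25p_{Streamly}.
Setting p_{Vidio} = p_{Streamly} in the reaction function: p_{Vidio} = 12 + 0.25p_{Vidio}, so p_{Vidio} = 12 / 0.75 = 16.
q_{Vidio} = 36 − 2·16 + 16 = 20.
Profit = (16 − 6)·20 = 200.

200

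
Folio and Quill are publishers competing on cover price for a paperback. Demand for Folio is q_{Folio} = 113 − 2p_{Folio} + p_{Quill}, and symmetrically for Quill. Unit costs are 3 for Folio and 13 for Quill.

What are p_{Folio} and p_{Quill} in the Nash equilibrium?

41, 45

Folio's profit: π = (p_{Folio} − 3)(113 − 2p_{Folio} + p_{Quill}).
∂π/∂p_{Folio} = 119 − 4p_{Folio} + p_{Quill} = 0 ⇒ p_{Folio} = 29.75 + 0.25p_{Quill}.
Similarly p_{Quill} = 34.75 + 0.25p_{Folio}.
Solving the two reaction functions simultaneously: (1 − (0.25)(0.25))p_{Folio} = 29.75 + 0.25·34.75, so 0.9375p_{Folio} = 38.4375 and p_{Folio} = 41.
Then p_{Quill} = 34.75 + 0.25·41 = 45.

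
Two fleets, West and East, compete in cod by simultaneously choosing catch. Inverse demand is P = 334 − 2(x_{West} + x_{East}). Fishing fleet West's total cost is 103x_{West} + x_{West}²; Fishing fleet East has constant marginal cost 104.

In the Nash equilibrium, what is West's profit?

Fishing fleet West's profit: π = x_{West}(334 − 2(x_{West} + x_{East})) − 103x_{West} − x_{West}².
∂π/∂x_{West} = 231 − 6x_{West} − 2x_{East} = 0, so x_{West} = 38.5 − (1/3)x_{East}.
For East: ∂π/∂x_{East} = 230 − 4x_{East} − 2x_{West} = 0 ⇒ x_{East} = 57.5 − 0.5x_{West}.
Substituting the second reaction function into the first: x_{West} = 38.5 − (1/3)(57.5 − 0.5x_{West}), which gives (5/6)x_{West} = 58/3 ⇒ x_{West} = 23.2.
Then x_{East} = 57.5 − 0.5·23.2 = 45.9.
Price P = 334 − 2·69.1 = 195.8.
West's profit: (195.8 − 103)·23.2 − (23.2)² = 1614.72.

1614.72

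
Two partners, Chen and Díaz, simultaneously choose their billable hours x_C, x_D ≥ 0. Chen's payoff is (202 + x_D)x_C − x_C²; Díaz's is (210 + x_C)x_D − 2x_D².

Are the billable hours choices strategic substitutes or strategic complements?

Expanding Chen's payoff: 202x_C + x_Dx_C − x_C².
∂π/∂x_C = 202 + x_D − 2x_C = 0, so x_C = 101 + 0.5x_D.
The best-response slope dx_C/dx_D = 0.5 > 0: the reaction function is upward-sloping, so the choices are strategic complements.

strategic complements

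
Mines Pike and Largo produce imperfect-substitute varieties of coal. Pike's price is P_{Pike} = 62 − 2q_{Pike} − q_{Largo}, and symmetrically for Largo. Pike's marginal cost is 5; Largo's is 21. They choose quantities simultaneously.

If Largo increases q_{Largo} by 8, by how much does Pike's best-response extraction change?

-2

Mine Pike's profit: π = q_{Pike}(62 − 2q_{Pike} − q_{Largo}) − 5q_{Pike}.
∂π/∂q_{Pike} = 57 − 4q_{Pike} − q_{Largo} = 0 ⇒ q_{Pike} = 14.25 − 0.25q_{Largo}.
The reaction-function slope is −0.25, so an 8-unit rise in q_{Largo} moves q_{Pike} by −0.25 × 8 = −2. Pike's best response falls — the actions are strategic substitutes.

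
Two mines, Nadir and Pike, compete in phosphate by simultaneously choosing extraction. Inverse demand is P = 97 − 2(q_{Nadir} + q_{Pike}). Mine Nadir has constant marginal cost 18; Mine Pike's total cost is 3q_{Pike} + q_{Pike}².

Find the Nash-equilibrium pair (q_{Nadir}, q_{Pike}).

Mine Nadir's profit: π = q_{Nadir}(97 − 2(q_{Nadir} + q_{Pike})) − 18q_{Nadir}.
∂π/∂q_{Nadir} = 79 − 4q_{Nadir} − 2q_{Pike} = 0, so q_{Nadir} = 19.75 − 0.5q_{Pike}.
For Pike: ∂π/∂q_{Pike} = 94 − 6q_{Pike} − 2q_{Nadir} = 0 ⇒ q_{Pike} = 47/3 − (1/3)q_{Nadir}.
Substituting the second reaction function into the first: q_{Nadir} = 19.75 − 0.5(47/3 − (1/3)q_{Nadir}), which gives (5/6)q_{Nadir} = 143/12 ⇒ q_{Nadir} = 14.3.
Then q_{Pike} = 47/3 − (1/3)·14.3 = 10.9.

14.3, 10.9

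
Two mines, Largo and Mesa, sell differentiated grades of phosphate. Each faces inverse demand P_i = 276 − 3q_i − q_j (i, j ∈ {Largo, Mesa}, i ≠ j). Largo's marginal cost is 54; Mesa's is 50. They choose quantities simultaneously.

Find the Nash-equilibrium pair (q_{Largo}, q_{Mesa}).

31.6, 32.4

Mine Largo's profit: π = q_{Largo}(276 − 3q_{Largo} − q_{Mesa}) − 54q_{Largo}.
∂π/∂q_{Largo} = 222 − 6q_{Largo} − q_{Mesa} = 0 ⇒ q_{Largo} = 37 − (1/6)q_{Mesa}.
Similarly q_{Mesa} = 113/3 − (1/6)q_{Largo}.
Substituting the second reaction function into the first: q_{Largo} = 37 − (1/6)(113/3 − (1/6)q_{Largo}), which gives (35/36)q_{Largo} = 553/18 ⇒ q_{Largo} = 31.6.
Then q_{Mesa} = 113/3 − (1/6)·31.6 = 32.4.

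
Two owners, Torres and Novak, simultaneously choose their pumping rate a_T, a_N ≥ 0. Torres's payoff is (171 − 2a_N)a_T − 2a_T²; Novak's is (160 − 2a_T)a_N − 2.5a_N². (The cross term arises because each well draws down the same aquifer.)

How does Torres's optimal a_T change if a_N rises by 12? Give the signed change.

-6

Expanding Torres's payoff: 171a_T − 2a_Na_T − 2a_T².
∂π/∂a_T = 171 − 2a_N − 4a_T = 0, so a_T = 42.75 − 0.5a_N.
The reaction-function slope is −0.5, so a 12-unit rise in a_N moves a_T by −0.5 × 12 = −6. Torres's best response falls — the actions are strategic substitutes.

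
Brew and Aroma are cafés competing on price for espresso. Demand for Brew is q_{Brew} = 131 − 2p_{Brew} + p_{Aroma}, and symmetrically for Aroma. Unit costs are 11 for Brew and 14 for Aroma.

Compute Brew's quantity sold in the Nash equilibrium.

Brew's profit: π = (p_{Brew} − 11)(131 − 2p_{Brew} + p_{Aroma}).
∂π/∂p_{Brew} = 153 − 4p_{Brew} + p_{Aroma} = 0 ⇒ p_{Brew} = 38.25 + 0.25p_{Aroma}.
Similarly p_{Aroma} = 39.75 + 0.25p_{Brew}.
Solving the two reaction functions simultaneously: (1 − (0.25)(0.25))p_{Brew} = 38.25 + 0.25·39.75, so 0.9375p_{Brew} = 48.1875 and p_{Brew} = 51.4.
Then p_{Aroma} = 39.75 + 0.25·51.4 = 52.6.
q_{Brew} = 131 − 2·51.4 + 52.6 = 80.8.

80.8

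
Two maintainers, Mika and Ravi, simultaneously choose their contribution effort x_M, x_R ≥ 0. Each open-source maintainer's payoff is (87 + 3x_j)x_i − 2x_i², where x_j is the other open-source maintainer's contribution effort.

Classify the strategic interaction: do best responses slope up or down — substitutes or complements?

strategic complements

Mika's payoff is (87 + 3x_R)x_M − 2x_M².
∂π/∂x_M = 87 + 3x_R − 4x_M = 0, so x_M = 21.75 + 0.75x_R.
The best-response slope dx_M/dx_R = 0.75 > 0: the reaction function is upward-sloping, so the choices are strategic complements.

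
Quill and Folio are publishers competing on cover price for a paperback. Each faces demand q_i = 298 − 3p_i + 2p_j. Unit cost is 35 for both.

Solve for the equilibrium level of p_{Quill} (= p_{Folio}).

Quill's profit: π = (p_{Quill} − 35)(298 − 3p_{Quill} + 2p_{Folio}).
∂π/∂p_{Quill} = 403 − 6p_{Quill} + 2p_{Folio} = 0 ⇒ p_{Quill} = 403/6 + (1/3)p_{Folio}.
Setting p_{Quill} = p_{Folio} in the reaction function: p_{Quill} = 403/6 + (1/3)p_{Quill}, so p_{Quill} = (403/6) / (2/3) = 100.75.

100.75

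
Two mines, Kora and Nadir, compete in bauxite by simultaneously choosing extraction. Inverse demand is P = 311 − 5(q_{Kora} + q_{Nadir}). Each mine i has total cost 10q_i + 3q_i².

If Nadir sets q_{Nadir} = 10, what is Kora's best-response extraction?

Mine Kora's profit: π = q_{Kora}(311 − 5(q_{Kora} + q_{Nadir})) − 10q_{Kora} − 3q_{Kora}².
∂π/∂q_{Kora} = 301 − 16q_{Kora} − 5q_{Nadir} = 0, so q_{Kora} = 18.8125 − 0.3125q_{Nadir}.
At q_{Nadir} = 10: q_{Kora} = 18.8125 − 0.3125·10 = 15.6875.

15.6875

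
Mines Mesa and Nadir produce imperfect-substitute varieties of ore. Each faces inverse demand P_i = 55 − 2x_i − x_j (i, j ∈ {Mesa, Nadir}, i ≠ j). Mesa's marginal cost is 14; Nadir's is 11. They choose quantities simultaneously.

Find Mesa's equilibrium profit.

Mine Mesa's profit: π = x_{Mesa}(55 − 2x_{Mesa} − x_{Nadir}) − 14x_{Mesa}.
∂π/∂x_{Mesa} = 41 − 4x_{Mesa} − x_{Nadir} = 0 ⇒ x_{Mesa} = 10.25 − 0.25x_{Nadir}.
Similarly x_{Nadir} = 11 − 0.25x_{Mesa}.
Plugging x_{Nadir} into Mesa's best response: x_{Mesa} = 10.25 − 0.25(11 − 0.25x_{Mesa}) ⇒ 0.9375x_{Mesa} = 7.5, so x_{Mesa} = 8.
Then x_{Nadir} = 11 − 0.25·8 = 9.
P_{Mesa} = 55 − 2·8 − 9 = 30.
Profit = (30 − 14)·8 = 128.

128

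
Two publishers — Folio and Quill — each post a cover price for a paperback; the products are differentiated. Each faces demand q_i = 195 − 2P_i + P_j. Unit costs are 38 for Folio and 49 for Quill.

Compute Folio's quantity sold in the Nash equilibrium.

Folio's profit: π = (P_{Folio} − 38)(195 − 2P_{Folio} + P_{Quill}).
∂π/∂P_{Folio} = 271 − 4P_{Folio} + P_{Quill} = 0 ⇒ P_{Folio} = 67.75 + 0.25P_{Quill}.
Similarly P_{Quill} = 73.25 + 0.25P_{Folio}.
Solving the two reaction functions simultaneously: (1 − (0.25)(0.25))P_{Folio} = 67.75 + 0.25·73.25, so 0.9375P_{Folio} = 86.0625 and P_{Folio} = 91.8.
Then P_{Quill} = 73.25 + 0.25·91.8 = 96.2.
q_{Folio} = 195 − 2·91.8 + 96.2 = 107.6.

107.6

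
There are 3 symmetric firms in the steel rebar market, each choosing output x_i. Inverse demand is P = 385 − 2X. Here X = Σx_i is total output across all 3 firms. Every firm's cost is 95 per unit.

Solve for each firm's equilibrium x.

A representative firm's profit is π_i = x_i(385 − 2X) − 95x_i, with X = x_i + Σ_{j≠i} x_j.
First-order condition: 290 − 4x_i − 2Σ_{j≠i} x_j = 0.
Imposing symmetry (x_j = x for all j) turns Σ_{j≠i} x_j into 2x, so 290 = 8x and x = 36.25.

36.25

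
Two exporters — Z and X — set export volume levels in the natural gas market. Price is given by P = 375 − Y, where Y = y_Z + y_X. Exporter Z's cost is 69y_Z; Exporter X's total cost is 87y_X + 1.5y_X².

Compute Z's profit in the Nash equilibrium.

19044

Exporter Z's profit: π = y_Z(375 − (y_Z + y_X)) − 69y_Z.
∂π/∂y_Z = 306 − 2y_Z − y_X = 0, so y_Z = 153 − 0.5y_X.
For X: ∂π/∂y_X = 288 − 5y_X − y_Z = 0 ⇒ y_X = 57.6 − 0.2y_Z.
Plugging y_X into Z's best response: y_Z = 153 − 0.5(57.6 − 0.2y_Z) ⇒ 0.9y_Z = 124.2, so y_Z = 138.
Then y_X = 57.6 − 0.2·138 = 30.
Price P = 375 − 168 = 207.
Z's profit: (207 − 69)·138 = 19044.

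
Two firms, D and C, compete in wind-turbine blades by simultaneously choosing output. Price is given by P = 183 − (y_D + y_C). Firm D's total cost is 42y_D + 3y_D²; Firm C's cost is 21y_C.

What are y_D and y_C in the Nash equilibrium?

Firm D's profit: π = y_D(183 − (y_D + y_C)) − 42y_D − 3y_D².
∂π/∂y_D = 141 − 8y_D − y_C = 0, so y_D = 17.625 − 0.125y_C.
For C: ∂π/∂y_C = 162 − 2y_C − y_D = 0 ⇒ y_C = 81 − 0.5y_D.
Plugging y_C into D's best response: y_D = 17.625 − 0.125(81 − 0.5y_D) ⇒ 0.9375y_D = 7.5, so y_D = 8.
Then y_C = 81 − 0.5·8 = 77.

8, 77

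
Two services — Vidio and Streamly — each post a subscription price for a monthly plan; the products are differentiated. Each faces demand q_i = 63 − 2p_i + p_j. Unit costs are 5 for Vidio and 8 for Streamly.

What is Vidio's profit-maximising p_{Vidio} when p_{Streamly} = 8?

20.25

Vidio's profit: π = (p_{Vidio} − 5)(63 − 2p_{Vidio} + p_{Streamly}).
∂π/∂p_{Vidio} = 73 − 4p_{Vidio} + p_{Streamly} = 0 ⇒ p_{Vidio} = 18.25 + 0.25p_{Streamly}.
At p_{Streamly} = 8: p_{Vidio} = 18.25 + 0.25·8 = 20.25.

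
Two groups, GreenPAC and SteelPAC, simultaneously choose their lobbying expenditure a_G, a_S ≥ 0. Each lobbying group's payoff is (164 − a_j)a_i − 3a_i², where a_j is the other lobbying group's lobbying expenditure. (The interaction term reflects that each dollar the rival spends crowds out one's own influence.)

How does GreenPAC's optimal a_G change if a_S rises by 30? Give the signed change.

-5

GreenPAC's payoff is (164 − a_S)a_G − 3a_G².
∂π/∂a_G = 164 − a_S − 6a_G = 0, so a_G = 82/3 − (1/6)a_S.
The reaction-function slope is −1/6, so a 30-unit rise in a_S moves a_G by −1/6 × 30 = −5. GreenPAC's best response falls — the actions are strategic substitutes.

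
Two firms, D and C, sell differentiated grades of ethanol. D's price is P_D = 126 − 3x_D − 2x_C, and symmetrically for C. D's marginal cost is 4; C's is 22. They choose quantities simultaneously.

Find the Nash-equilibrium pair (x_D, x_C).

Firm D's profit: π = x_D(126 − 3x_D − 2x_C) − 4x_D.
∂π/∂x_D = 122 − 6x_D − 2x_C = 0 ⇒ x_D = 61/3 − (1/3)x_C.
Similarly x_C = 52/3 − (1/3)x_D.
Substituting the second reaction function into the first: x_D = 61/3 − (1/3)(52/3 − (1/3)x_D), which gives (8/9)x_D = 131/9 ⇒ x_D = 16.375.
Then x_C = 52/3 − (1/3)·16.375 = 11.875.

16.375, 11.875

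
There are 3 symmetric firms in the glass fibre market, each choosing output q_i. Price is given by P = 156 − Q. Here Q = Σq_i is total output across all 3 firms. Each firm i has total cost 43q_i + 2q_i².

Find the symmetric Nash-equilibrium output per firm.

14.125

A representative firm's profit is π_i = q_i(156 − Q) − 43q_i − 2q_i², with Q = q_i + Σ_{j≠i} q_j.
First-order condition: 113 − 6q_i − Σ_{j≠i} q_j = 0.
Imposing symmetry (q_j = q for all j) turns Σ_{j≠i} q_j into 2q, so 113 = 8q and q = 14.125.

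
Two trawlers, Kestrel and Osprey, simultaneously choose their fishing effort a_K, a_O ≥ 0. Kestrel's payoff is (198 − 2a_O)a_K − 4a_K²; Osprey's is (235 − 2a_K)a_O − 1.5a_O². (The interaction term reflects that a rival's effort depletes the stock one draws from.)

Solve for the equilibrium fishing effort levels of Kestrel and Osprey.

Expanding Kestrel's payoff: 198a_K − 2a_Oa_K − 4a_K².
∂π/∂a_K = 198 − 2a_O − 8a_K = 0, so a_K = 24.75 − 0.25a_O.
Likewise for Osprey: a_O = 235/3 − (2/3)a_K.
Plugging a_O into Kestrel's best response: a_K = 24.75 − 0.25(235/3 − (2/3)a_K) ⇒ (5/6)a_K = 31/6, so a_K = 6.2.
Then a_O = 235/3 − (2/3)·6.2 = 74.2.

6.2, 74.2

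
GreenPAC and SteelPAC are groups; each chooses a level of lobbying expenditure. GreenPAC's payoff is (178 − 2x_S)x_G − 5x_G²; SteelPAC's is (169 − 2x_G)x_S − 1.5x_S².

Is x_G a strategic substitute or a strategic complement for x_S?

strategic substitutes

Expanding GreenPAC's payoff: 178x_G − 2x_Sx_G − 5x_G².
∂π/∂x_G = 178 − 2x_S − 10x_G = 0, so x_G = 17.8 − 0.2x_S.
The best-response slope dx_G/dx_S = −0.2 < 0: the reaction function is downward-sloping, so the choices are strategic substitutes.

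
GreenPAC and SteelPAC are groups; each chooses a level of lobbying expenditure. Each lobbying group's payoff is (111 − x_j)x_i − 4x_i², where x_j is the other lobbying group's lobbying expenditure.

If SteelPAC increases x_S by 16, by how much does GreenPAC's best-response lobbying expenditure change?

-2

GreenPAC's payoff is (111 − x_S)x_G − 4x_G².
∂π/∂x_G = 111 − x_S − 8x_G = 0, so x_G = 13.875 − 0.125x_S.
The reaction-function slope is −0.125, so a 16-unit rise in x_S moves x_G by −0.125 × 16 = −2. GreenPAC's best response falls — the actions are strategic substitutes.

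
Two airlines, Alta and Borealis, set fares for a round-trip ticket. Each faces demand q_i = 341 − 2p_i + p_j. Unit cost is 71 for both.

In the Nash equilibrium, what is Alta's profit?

16200

Alta's profit: π = (p_{Alta} − 71)(341 − 2p_{Alta} + p_{Borealis}).
∂π/∂p_{Alta} = 483 − 4p_{Alta} + p_{Borealis} = 0 ⇒ p_{Alta} = 120.75 + 0.25p_{Borealis}.
By symmetry p_{Borealis} = p_{Alta}; substituting into the reaction function, 0.75p_{Alta} = 120.75 and p_{Alta} = 161.
q_{Alta} = 341 − 2·161 + 161 = 180.
Profit = (161 − 71)·180 = 16200.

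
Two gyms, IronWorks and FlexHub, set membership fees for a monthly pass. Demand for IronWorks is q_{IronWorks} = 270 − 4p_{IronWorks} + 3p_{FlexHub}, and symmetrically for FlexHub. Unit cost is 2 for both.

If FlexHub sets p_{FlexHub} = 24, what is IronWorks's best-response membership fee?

43.75

IronWorks's profit: π = (p_{IronWorks} − 2)(270 − 4p_{IronWorks} + 3p_{FlexHub}).
∂π/∂p_{IronWorks} = 278 − 8p_{IronWorks} + 3p_{FlexHub} = 0 ⇒ p_{IronWorks} = 34.75 + 0.375p_{FlexHub}.
At p_{FlexHub} = 24: p_{IronWorks} = 34.75 + 0.375·24 = 43.75.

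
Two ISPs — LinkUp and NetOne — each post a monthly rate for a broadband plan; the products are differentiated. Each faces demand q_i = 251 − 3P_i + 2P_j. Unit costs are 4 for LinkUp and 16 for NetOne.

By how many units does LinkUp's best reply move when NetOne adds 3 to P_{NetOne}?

1

LinkUp's profit: π = (P_{LinkUp} − 4)(251 − 3P_{LinkUp} + 2P_{NetOne}).
∂π/∂P_{LinkUp} = 263 − 6P_{LinkUp} + 2P_{NetOne} = 0 ⇒ P_{LinkUp} = 263/6 + (1/3)P_{NetOne}.
The reaction-function slope is 1/3, so a 3-unit rise in P_{NetOne} moves P_{LinkUp} by 1/3 × 3 = 1. LinkUp's best response rises — the actions are strategic complements.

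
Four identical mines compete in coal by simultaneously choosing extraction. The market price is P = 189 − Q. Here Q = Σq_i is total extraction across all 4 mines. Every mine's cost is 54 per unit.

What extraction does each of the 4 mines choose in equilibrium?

27

A representative mine's profit is π_i = q_i(189 − Q) − 54q_i, with Q = q_i + Σ_{j≠i} q_j.
First-order condition: 135 − 2q_i − Σ_{j≠i} q_j = 0.
With identical mines, set every q_j = q: then 135 − 2q − 3q = 0, i.e. q = 135/5 = 27.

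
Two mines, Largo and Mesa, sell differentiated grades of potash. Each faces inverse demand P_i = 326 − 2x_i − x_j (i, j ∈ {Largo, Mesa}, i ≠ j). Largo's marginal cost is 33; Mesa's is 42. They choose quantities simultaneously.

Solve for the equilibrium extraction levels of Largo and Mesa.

Mine Largo's profit: π = x_{Largo}(326 − 2x_{Largo} − x_{Mesa}) − 33x_{Largo}.
∂π/∂x_{Largo} = 293 − 4x_{Largo} − x_{Mesa} = 0 ⇒ x_{Largo} = 73.25 − 0.25x_{Mesa}.
Similarly x_{Mesa} = 71 − 0.25x_{Largo}.
Plugging x_{Mesa} into Largo's best response: x_{Largo} = 73.25 − 0.25(71 − 0.25x_{Largo}) ⇒ 0.9375x_{Largo} = 55.5, so x_{Largo} = 59.2.
Then x_{Mesa} = 71 − 0.25·59.2 = 56.2.

59.2, 56.2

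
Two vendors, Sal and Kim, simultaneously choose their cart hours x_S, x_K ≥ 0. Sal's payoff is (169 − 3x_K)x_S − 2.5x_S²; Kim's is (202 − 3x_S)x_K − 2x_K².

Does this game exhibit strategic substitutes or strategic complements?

Expanding Sal's payoff: 169x_S − 3x_Kx_S − 2.5x_S².
∂π/∂x_S = 169 − 3x_K − 5x_S = 0, so x_S = 33.8 − 0.6x_K.
The best-response slope dx_S/dx_K = −0.6 < 0: the reaction function is downward-sloping, so the choices are strategic substitutes.

strategic substitutes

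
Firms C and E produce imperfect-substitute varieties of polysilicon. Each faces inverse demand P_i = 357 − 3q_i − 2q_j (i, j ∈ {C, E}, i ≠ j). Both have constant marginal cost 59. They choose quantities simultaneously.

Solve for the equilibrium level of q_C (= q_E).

37.25

Firm C's profit: π = q_C(357 − 3q_C − 2q_E) − 59q_C.
∂π/∂q_C = 298 − 6q_C − 2q_E = 0 ⇒ q_C = 149/3 − (1/3)q_E.
The game is symmetric, so in equilibrium q_E = q_C: the reaction function gives (4/3)q_C = 149/3, hence q_C = 37.25.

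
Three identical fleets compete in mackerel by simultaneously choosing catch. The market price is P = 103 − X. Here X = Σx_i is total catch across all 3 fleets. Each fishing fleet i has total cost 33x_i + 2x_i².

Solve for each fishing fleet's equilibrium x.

8.75

A representative fishing fleet's profit is π_i = x_i(103 − X) − 33x_i − 2x_i², with X = x_i + Σ_{j≠i} x_j.
First-order condition: 70 − 6x_i − Σ_{j≠i} x_j = 0.
With identical fishing fleets, set every x_j = x: then 70 − 6x − 2x = 0, i.e. x = 70/8 = 8.75.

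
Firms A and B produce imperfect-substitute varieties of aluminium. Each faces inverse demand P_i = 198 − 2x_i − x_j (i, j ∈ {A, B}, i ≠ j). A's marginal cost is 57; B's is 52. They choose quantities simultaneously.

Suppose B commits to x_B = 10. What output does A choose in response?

32.75

Firm A's profit: π = x_A(198 − 2x_A − x_B) − 57x_A.
∂π/∂x_A = 141 − 4x_A − x_B = 0 ⇒ x_A = 35.25 − 0.25x_B.
At x_B = 10: x_A = 35.25 − 0.25·10 = 32.75.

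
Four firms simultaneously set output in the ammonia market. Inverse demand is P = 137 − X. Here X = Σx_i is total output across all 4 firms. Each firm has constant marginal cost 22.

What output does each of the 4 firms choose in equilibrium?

A representative firm's profit is π_i = x_i(137 − X) − 22x_i, with X = x_i + Σ_{j≠i} x_j.
First-order condition: 115 − 2x_i − Σ_{j≠i} x_j = 0.
With identical firms, set every x_j = x: then 115 − 2x − 3x = 0, i.e. x = 115/5 = 23.

23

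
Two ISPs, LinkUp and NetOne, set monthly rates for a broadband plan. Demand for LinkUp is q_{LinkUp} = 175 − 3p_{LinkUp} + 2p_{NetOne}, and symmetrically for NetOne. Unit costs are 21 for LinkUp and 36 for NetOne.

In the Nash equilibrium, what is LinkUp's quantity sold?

LinkUp's profit: π = (p_{LinkUp} − 21)(175 − 3p_{LinkUp} + 2p_{NetOne}).
∂π/∂p_{LinkUp} = 238 − 6p_{LinkUp} + 2p_{NetOne} = 0 ⇒ p_{LinkUp} = 119/3 + (1/3)p_{NetOne}.
Similarly p_{NetOne} = 283/6 + (1/3)p_{LinkUp}.
Plugging p_{NetOne} into LinkUp's best response: p_{LinkUp} = 119/3 + (1/3)(283/6 + (1/3)p_{LinkUp}) ⇒ (8/9)p_{LinkUp} = 997/18, so p_{LinkUp} = 62.3125.
Then p_{NetOne} = 283/6 + (1/3)·62.3125 = 67.9375.
q_{LinkUp} = 175 − 3·62.3125 + 2·67.9375 = 123.9375.

123.9375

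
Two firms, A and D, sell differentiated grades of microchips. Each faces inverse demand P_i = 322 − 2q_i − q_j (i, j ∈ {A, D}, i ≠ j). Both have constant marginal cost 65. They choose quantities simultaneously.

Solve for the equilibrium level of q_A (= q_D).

51.4

Firm A's profit: π = q_A(322 − 2q_A − q_D) − 65q_A.
∂π/∂q_A = 257 − 4q_A − q_D = 0 ⇒ q_A = 64.25 − 0.25q_D.
By symmetry q_D = q_A; substituting into the reaction function, 1.25q_A = 64.25 and q_A = 51.4.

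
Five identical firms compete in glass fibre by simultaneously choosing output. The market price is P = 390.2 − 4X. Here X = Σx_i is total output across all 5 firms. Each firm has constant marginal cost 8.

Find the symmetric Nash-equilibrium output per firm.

A representative firm's profit is π_i = x_i(390.2 − 4X) − 8x_i, with X = x_i + Σ_{j≠i} x_j.
First-order condition: 382.2 − 8x_i − 4Σ_{j≠i} x_j = 0.
With identical firms, set every x_j = x: then 382.2 − 8x − 16x = 0, i.e. x = 382.2/24 = 15.925.

15.925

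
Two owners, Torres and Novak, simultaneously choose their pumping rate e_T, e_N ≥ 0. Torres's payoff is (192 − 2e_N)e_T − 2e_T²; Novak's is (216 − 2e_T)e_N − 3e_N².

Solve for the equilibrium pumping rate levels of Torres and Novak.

36, 24

Expanding Torres's payoff: 192e_T − 2e_Ne_T − 2e_T².
∂π/∂e_T = 192 − 2e_N − 4e_T = 0, so e_T = 48 − 0.5e_N.
Likewise for Novak: e_N = 36 − (1/3)e_T.
Plugging e_N into Torres's best response: e_T = 48 − 0.5(36 − (1/3)e_T) ⇒ (5/6)e_T = 30, so e_T = 36.
Then e_N = 36 − (1/3)·36 = 24.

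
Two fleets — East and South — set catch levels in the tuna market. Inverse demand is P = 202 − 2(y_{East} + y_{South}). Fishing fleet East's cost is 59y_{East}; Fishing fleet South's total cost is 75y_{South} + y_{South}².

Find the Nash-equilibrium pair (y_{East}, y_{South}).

Fishing fleet East's profit: π = y_{East}(202 − 2(y_{East} + y_{South})) − 59y_{East}.
∂π/∂y_{East} = 143 − 4y_{East} − 2y_{South} = 0, so y_{East} = 35.75 − 0.5y_{South}.
For South: ∂π/∂y_{South} = 127 − 6y_{South} − 2y_{East} = 0 ⇒ y_{South} = 127/6 − (1/3)y_{East}.
Solving the two reaction functions simultaneously: (1 − (−0.5)(−1/3))y_{East} = 35.75 − 0.5·(127/6), so (5/6)y_{East} = 151/6 and y_{East} = 30.2.
Then y_{South} = 127/6 − (1/3)·30.2 = 11.1.

30.2, 11.1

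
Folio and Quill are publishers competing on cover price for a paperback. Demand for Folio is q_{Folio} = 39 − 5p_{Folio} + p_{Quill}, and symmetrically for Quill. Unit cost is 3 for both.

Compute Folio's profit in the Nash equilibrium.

Folio's profit: π = (p_{Folio} − 3)(39 − 5p_{Folio} + p_{Quill}).
∂π/∂p_{Folio} = 54 − 10p_{Folio} + p_{Quill} = 0 ⇒ p_{Folio} = 5.4 + 0.1p_{Quill}.
The game is symmetric, so in equilibrium p_{Quill} = p_{Folio}: the reaction function gives 0.9p_{Folio} = 5.4, hence p_{Folio} = 6.
q_{Folio} = 39 − 5·6 + 6 = 15.
Profit = (6 − 3)·15 = 45.

45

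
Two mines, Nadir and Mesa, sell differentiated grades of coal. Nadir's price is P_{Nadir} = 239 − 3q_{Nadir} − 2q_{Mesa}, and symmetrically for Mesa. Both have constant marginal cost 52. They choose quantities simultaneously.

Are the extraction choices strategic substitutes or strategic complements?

strategic substitutes

Mine Nadir's profit: π = q_{Nadir}(239 − 3q_{Nadir} − 2q_{Mesa}) − 52q_{Nadir}.
∂π/∂q_{Nadir} = 187 − 6q_{Nadir} − 2q_{Mesa} = 0 ⇒ q_{Nadir} = 187/6 − (1/3)q_{Mesa}.
The best-response slope dq_{Nadir}/dq_{Mesa} = −1/3 < 0: the reaction function is downward-sloping, so the choices are strategic substitutes.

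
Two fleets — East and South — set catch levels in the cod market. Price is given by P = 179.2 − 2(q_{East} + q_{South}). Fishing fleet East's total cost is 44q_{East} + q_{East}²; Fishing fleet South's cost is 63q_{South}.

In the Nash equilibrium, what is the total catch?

Fishing fleet East's profit: π = q_{East}(179.2 − 2(q_{East} + q_{South})) − 44q_{East} − q_{East}².
∂π/∂q_{East} = 135.2 − 6q_{East} − 2q_{South} = 0, so q_{East} = 338/15 − (1/3)q_{South}.
For South: ∂π/∂q_{South} = 116.2 − 4q_{South} − 2q_{East} = 0 ⇒ q_{South} = 29.05 − 0.5q_{East}.
Plugging q_{South} into East's best response: q_{East} = 338/15 − (1/3)(29.05 − 0.5q_{East}) ⇒ (5/6)q_{East} = 12.85, so q_{East} = 15.42.
Then q_{South} = 29.05 − 0.5·15.42 = 21.34.
Total catch: 15.42 + 21.34 = 36.76.

36.76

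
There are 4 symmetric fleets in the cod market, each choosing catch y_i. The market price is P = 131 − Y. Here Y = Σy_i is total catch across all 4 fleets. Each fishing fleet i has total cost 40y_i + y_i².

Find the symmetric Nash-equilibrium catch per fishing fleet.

13

A representative fishing fleet's profit is π_i = y_i(131 − Y) − 40y_i − y_i², with Y = y_i + Σ_{j≠i} y_j.
First-order condition: 91 − 4y_i − Σ_{j≠i} y_j = 0.
Imposing symmetry (y_j = y for all j) turns Σ_{j≠i} y_j into 3y, so 91 = 7y and y = 13.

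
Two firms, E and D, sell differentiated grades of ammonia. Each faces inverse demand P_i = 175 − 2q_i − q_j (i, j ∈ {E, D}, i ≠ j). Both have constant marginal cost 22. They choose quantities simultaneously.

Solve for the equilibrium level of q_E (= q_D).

Firm E's profit: π = q_E(175 − 2q_E − q_D) − 22q_E.
∂π/∂q_E = 153 − 4q_E − q_D = 0 ⇒ q_E = 38.25 − 0.25q_D.
By symmetry q_D = q_E; substituting into the reaction function, 1.25q_E = 38.25 and q_E = 30.6.

30.6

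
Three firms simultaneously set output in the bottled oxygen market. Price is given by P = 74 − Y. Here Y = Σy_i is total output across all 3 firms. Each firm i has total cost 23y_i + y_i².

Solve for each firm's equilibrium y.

8.5

A representative firm's profit is π_i = y_i(74 − Y) − 23y_i − y_i², with Y = y_i + Σ_{j≠i} y_j.
First-order condition: 51 − 4y_i − Σ_{j≠i} y_j = 0.
With identical firms, set every y_j = y: then 51 − 4y − 2y = 0, i.e. y = 51/6 = 8.5.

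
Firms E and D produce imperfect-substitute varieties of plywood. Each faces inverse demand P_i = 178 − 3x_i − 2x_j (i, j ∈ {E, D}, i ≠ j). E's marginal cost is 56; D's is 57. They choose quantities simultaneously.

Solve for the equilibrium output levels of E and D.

Firm E's profit: π = x_E(178 − 3x_E − 2x_D) − 56x_E.
∂π/∂x_E = 122 − 6x_E − 2x_D = 0 ⇒ x_E = 61/3 − (1/3)x_D.
Similarly x_D = 121/6 − (1/3)x_E.
Substituting the second reaction function into the first: x_E = 61/3 − (1/3)(121/6 − (1/3)x_E), which gives (8/9)x_E = 245/18 ⇒ x_E = 15.3125.
Then x_D = 121/6 − (1/3)·15.3125 = 15.0625.

15.3125, 15.0625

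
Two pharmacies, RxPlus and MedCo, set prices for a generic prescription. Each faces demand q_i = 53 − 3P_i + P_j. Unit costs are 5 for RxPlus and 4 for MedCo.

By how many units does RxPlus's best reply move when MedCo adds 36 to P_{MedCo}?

6

RxPlus's profit: π = (P_{RxPlus} − 5)(53 − 3P_{RxPlus} + P_{MedCo}).
∂π/∂P_{RxPlus} = 68 − 6P_{RxPlus} + P_{MedCo} = 0 ⇒ P_{RxPlus} = 34/3 + (1/6)P_{MedCo}.
The reaction-function slope is 1/6, so a 36-unit rise in P_{MedCo} moves P_{RxPlus} by 1/6 × 36 = 6. RxPlus's best response rises — the actions are strategic complements.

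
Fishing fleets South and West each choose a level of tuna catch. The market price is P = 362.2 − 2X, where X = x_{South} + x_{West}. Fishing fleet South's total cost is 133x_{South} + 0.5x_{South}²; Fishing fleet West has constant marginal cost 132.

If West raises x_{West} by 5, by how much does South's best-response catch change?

Fishing fleet South's profit: π = x_{South}(362.2 − 2(x_{South} + x_{West})) − 133x_{South} − 0.5x_{South}².
∂π/∂x_{South} = 229.2 − 5x_{South} − 2x_{West} = 0, so x_{South} = 45.84 − 0.4x_{West}.
The reaction-function slope is −0.4, so a 5-unit rise in x_{West} moves x_{South} by −0.4 × 5 = −2. South's best response falls — the actions are strategic substitutes.

-2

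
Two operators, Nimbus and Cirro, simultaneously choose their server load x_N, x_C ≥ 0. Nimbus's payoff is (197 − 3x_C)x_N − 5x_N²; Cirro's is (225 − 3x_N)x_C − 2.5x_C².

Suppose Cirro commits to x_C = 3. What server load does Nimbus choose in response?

18.8

Expanding Nimbus's payoff: 197x_N − 3x_Cx_N − 5x_N².
∂π/∂x_N = 197 − 3x_C − 10x_N = 0, so x_N = 19.7 − 0.3x_C.
At x_C = 3: x_N = 19.7 − 0.3·3 = 18.8.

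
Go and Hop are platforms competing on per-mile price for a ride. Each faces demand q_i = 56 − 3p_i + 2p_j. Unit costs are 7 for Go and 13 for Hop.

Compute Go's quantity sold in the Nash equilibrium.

Go's profit: π = (p_{Go} − 7)(56 − 3p_{Go} + 2p_{Hop}).
∂π/∂p_{Go} = 77 − 6p_{Go} + 2p_{Hop} = 0 ⇒ p_{Go} = 77/6 + (1/3)p_{Hop}.
Similarly p_{Hop} = 95/6 + (1/3)p_{Go}.
Substituting the second reaction function into the first: p_{Go} = 77/6 + (1/3)(95/6 + (1/3)p_{Go}), which gives (8/9)p_{Go} = 163/9 ⇒ p_{Go} = 20.375.
Then p_{Hop} = 95/6 + (1/3)·20.375 = 22.625.
q_{Go} = 56 − 3·20.375 + 2·22.625 = 40.125.

40.125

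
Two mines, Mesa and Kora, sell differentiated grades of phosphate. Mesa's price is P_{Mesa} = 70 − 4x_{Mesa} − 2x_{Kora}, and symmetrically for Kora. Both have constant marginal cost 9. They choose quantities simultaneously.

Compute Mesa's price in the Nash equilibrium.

Mine Mesa's profit: π = x_{Mesa}(70 − 4x_{Mesa} − 2x_{Kora}) − 9x_{Mesa}.
∂π/∂x_{Mesa} = 61 − 8x_{Mesa} − 2x_{Kora} = 0 ⇒ x_{Mesa} = 7.625 − 0.25x_{Kora}.
The game is symmetric, so in equilibrium x_{Kora} = x_{Mesa}: the reaction function gives 1.25x_{Mesa} = 7.625, hence x_{Mesa} = 6.1.
P_{Mesa} = 70 − 4·6.1 − 2·6.1 = 33.4.

33.4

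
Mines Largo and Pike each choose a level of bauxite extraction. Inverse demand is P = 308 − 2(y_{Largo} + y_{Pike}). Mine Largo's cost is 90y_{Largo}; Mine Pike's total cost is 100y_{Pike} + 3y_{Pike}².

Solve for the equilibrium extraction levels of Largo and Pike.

49, 11

Mine Largo's profit: π = y_{Largo}(308 − 2(y_{Largo} + y_{Pike})) − 90y_{Largo}.
∂π/∂y_{Largo} = 218 − 4y_{Largo} − 2y_{Pike} = 0, so y_{Largo} = 54.5 − 0.5y_{Pike}.
For Pike: ∂π/∂y_{Pike} = 208 − 10y_{Pike} − 2y_{Largo} = 0 ⇒ y_{Pike} = 20.8 − 0.2y_{Largo}.
Substituting the second reaction function into the first: y_{Largo} = 54.5 − 0.5(20.8 − 0.2y_{Largo}), which gives 0.9y_{Largo} = 44.1 ⇒ y_{Largo} = 49.
Then y_{Pike} = 20.8 − 0.2·49 = 11.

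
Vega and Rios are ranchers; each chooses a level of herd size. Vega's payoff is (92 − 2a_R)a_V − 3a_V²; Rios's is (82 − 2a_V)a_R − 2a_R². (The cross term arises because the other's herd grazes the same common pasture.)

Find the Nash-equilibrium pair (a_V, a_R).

Expanding Vega's payoff: 92a_V − 2a_Ra_V − 3a_V².
∂π/∂a_V = 92 − 2a_R − 6a_V = 0, so a_V = 46/3 − (1/3)a_R.
Likewise for Rios: a_R = 20.5 − 0.5a_V.
Plugging a_R into Vega's best response: a_V = 46/3 − (1/3)(20.5 − 0.5a_V) ⇒ (5/6)a_V = 8.5, so a_V = 10.2.
Then a_R = 20.5 − 0.5·10.2 = 15.4.

10.2, 15.4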